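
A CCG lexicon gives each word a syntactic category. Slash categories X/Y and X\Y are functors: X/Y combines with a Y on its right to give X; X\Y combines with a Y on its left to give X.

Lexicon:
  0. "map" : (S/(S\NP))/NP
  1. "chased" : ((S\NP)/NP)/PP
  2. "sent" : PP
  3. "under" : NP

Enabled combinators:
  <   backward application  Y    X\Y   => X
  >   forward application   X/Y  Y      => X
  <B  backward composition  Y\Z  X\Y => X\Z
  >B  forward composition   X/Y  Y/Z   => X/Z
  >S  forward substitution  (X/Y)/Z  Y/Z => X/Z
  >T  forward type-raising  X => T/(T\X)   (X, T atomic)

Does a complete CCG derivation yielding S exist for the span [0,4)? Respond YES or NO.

YES

[0,4] S   >
  [0,3] S/NP   >S
    [0,1] "map" : (S/(S\NP))/NP
    [1,3] (S\NP)/NP   >
      [1,2] "chased" : ((S\NP)/NP)/PP
      [2,3] "sent" : PP
  [3,4] "under" : NP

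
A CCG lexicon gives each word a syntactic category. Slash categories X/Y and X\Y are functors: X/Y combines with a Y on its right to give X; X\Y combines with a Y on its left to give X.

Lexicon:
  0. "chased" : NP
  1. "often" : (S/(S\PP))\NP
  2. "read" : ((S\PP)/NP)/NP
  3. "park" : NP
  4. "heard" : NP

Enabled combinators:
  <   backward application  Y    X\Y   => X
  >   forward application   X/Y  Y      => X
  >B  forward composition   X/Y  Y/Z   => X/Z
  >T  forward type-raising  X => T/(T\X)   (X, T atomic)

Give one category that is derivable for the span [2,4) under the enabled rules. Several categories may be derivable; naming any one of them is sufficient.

[0,5] S   >
  [0,2] S/(S\PP)   <
    [0,1] "chased" : NP
    [1,2] "often" : (S/(S\PP))\NP
  [2,5] S\PP   >
    [2,4] (S\PP)/NP   >
      [2,3] "read" : ((S\PP)/NP)/NP
      [3,4] "park" : NP
    [4,5] "heard" : NP

(S\PP)/NP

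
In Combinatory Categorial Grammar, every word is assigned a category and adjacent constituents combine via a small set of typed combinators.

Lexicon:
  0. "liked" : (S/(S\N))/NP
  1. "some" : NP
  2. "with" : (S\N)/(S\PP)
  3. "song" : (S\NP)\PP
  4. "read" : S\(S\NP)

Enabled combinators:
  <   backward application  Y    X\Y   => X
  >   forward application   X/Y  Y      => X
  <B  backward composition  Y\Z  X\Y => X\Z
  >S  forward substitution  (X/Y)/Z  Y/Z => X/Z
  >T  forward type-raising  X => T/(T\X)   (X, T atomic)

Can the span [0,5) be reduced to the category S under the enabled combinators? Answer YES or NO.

[0,5] S   >
  [0,2] S/(S\N)   >
    [0,1] "liked" : (S/(S\N))/NP
    [1,2] "some" : NP
  [2,5] S\N   >
    [2,3] "with" : (S\N)/(S\PP)
    [3,5] S\PP   <B
      [3,4] "song" : (S\NP)\PP
      [4,5] "read" : S\(S\NP)

YES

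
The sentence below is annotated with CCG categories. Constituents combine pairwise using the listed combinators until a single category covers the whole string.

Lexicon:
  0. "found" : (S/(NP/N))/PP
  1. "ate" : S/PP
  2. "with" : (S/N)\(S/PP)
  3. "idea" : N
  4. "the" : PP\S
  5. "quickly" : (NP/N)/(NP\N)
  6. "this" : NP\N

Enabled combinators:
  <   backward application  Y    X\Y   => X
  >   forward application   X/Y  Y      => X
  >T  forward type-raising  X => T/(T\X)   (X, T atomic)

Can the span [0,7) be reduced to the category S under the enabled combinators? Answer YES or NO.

[0,7] S   >
  [0,5] S/(NP/N)   >
    [0,1] "found" : (S/(NP/N))/PP
    [1,5] PP   <
      [1,4] S   >
        [1,3] S/N   <
          [1,2] "ate" : S/PP
          [2,3] "with" : (S/N)\(S/PP)
        [3,4] "idea" : N
      [4,5] "the" : PP\S
  [5,7] NP/N   >
    [5,6] "quickly" : (NP/N)/(NP\N)
    [6,7] "this" : NP\N

YES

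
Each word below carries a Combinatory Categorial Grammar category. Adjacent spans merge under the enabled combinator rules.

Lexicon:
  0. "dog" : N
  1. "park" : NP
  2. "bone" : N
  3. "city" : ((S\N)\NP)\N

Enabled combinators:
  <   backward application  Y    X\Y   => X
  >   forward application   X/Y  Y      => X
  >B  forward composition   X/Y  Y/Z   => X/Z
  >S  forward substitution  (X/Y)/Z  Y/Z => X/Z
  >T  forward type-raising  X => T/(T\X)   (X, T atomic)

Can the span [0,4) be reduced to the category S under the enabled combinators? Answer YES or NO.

[0,4] S   <
  [0,1] "dog" : N
  [1,4] S\N   <
    [1,2] "park" : NP
    [2,4] (S\N)\NP   <
      [2,3] "bone" : N
      [3,4] "city" : ((S\N)\NP)\N

YES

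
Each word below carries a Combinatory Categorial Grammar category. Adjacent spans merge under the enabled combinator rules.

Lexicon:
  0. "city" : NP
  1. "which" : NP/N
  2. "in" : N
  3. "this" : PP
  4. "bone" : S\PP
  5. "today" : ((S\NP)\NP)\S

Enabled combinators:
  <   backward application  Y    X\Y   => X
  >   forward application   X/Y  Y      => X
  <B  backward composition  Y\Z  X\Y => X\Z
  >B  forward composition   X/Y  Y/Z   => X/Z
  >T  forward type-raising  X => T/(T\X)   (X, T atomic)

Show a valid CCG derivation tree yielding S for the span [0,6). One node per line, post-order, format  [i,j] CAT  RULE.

[0,1] NP  lex  "city"
[0,1] S/(S\NP)  >T
[1,2] NP/N  lex  "which"
[2,3] N  lex  "in"
[1,3] NP  >  k=2
[3,4] PP  lex  "this"
[4,5] S\PP  lex  "bone"
[3,5] S  <  k=4
[5,6] ((S\NP)\NP)\S  lex  "today"
[3,6] (S\NP)\NP  <  k=5
[1,6] S\NP  <  k=3
[0,6] S  >  k=1

[0,6] S   >
  [0,1] S/(S\NP)   >T
    [0,1] "city" : NP
  [1,6] S\NP   <
    [1,3] NP   >
      [1,2] "which" : NP/N
      [2,3] "in" : N
    [3,6] (S\NP)\NP   <
      [3,5] S   <
        [3,4] "this" : PP
        [4,5] "bone" : S\PP
      [5,6] "today" : ((S\NP)\NP)\S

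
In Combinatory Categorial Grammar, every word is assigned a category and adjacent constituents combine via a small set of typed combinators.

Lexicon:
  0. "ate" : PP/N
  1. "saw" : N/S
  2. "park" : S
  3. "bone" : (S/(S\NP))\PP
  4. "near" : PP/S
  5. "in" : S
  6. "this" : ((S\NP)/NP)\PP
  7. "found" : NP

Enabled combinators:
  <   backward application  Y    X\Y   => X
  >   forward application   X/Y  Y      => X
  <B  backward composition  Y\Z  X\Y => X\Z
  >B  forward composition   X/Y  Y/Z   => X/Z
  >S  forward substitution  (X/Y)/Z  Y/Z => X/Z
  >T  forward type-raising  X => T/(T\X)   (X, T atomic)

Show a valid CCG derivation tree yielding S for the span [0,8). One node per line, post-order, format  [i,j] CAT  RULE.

[0,1] PP/N  lex  "ate"
[1,2] N/S  lex  "saw"
[2,3] S  lex  "park"
[1,3] N  >  k=2
[0,3] PP  >  k=1
[3,4] (S/(S\NP))\PP  lex  "bone"
[0,4] S/(S\NP)  <  k=3
[4,5] PP/S  lex  "near"
[5,6] S  lex  "in"
[4,6] PP  >  k=5
[6,7] ((S\NP)/NP)\PP  lex  "this"
[4,7] (S\NP)/NP  <  k=6
[7,8] NP  lex  "found"
[4,8] S\NP  >  k=7
[0,8] S  >  k=4

[0,8] S   >
  [0,4] S/(S\NP)   <
    [0,3] PP   >
      [0,1] "ate" : PP/N
      [1,3] N   >
        [1,2] "saw" : N/S
        [2,3] "park" : S
    [3,4] "bone" : (S/(S\NP))\PP
  [4,8] S\NP   >
    [4,7] (S\NP)/NP   <
      [4,6] PP   >
        [4,5] "near" : PP/S
        [5,6] "in" : S
      [6,7] "this" : ((S\NP)/NP)\PP
    [7,8] "found" : NP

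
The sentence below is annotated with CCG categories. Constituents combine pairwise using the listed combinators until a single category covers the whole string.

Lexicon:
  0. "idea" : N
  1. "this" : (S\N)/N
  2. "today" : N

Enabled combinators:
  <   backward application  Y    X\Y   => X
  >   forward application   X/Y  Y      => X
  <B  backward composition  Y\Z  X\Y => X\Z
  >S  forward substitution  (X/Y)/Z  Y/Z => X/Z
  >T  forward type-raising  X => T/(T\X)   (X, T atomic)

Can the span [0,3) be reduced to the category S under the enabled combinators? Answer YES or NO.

[0,3] S   >
  [0,1] S/(S\N)   >T
    [0,1] "idea" : N
  [1,3] S\N   >
    [1,2] "this" : (S\N)/N
    [2,3] "today" : N

YES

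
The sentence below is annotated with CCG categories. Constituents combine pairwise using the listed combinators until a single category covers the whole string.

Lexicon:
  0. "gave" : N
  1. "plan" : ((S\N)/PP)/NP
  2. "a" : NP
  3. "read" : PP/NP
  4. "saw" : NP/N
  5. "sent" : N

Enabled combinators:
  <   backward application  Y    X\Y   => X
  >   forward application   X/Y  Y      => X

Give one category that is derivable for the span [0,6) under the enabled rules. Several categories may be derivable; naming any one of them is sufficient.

[0,6] S   <
  [0,1] "gave" : N
  [1,6] S\N   >
    [1,3] (S\N)/PP   >
      [1,2] "plan" : ((S\N)/PP)/NP
      [2,3] "a" : NP
    [3,6] PP   >
      [3,4] "read" : PP/NP
      [4,6] NP   >
        [4,5] "saw" : NP/N
        [5,6] "sent" : N

S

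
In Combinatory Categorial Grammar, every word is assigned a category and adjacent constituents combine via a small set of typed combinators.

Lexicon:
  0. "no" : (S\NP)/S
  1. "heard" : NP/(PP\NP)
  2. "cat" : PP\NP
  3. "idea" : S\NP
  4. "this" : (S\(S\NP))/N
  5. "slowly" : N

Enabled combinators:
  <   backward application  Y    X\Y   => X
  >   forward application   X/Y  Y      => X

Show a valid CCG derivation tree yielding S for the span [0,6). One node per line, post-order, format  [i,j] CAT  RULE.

[0,6] S   <
  [0,4] S\NP   >
    [0,1] "no" : (S\NP)/S
    [1,4] S   <
      [1,3] NP   >
        [1,2] "heard" : NP/(PP\NP)
        [2,3] "cat" : PP\NP
      [3,4] "idea" : S\NP
  [4,6] S\(S\NP)   >
    [4,5] "this" : (S\(S\NP))/N
    [5,6] "slowly" : N

[0,1] (S\NP)/S  lex  "no"
[1,2] NP/(PP\NP)  lex  "heard"
[2,3] PP\NP  lex  "cat"
[1,3] NP  >  k=2
[3,4] S\NP  lex  "idea"
[1,4] S  <  k=3
[0,4] S\NP  >  k=1
[4,5] (S\(S\NP))/N  lex  "this"
[5,6] N  lex  "slowly"
[4,6] S\(S\NP)  >  k=5
[0,6] S  <  k=4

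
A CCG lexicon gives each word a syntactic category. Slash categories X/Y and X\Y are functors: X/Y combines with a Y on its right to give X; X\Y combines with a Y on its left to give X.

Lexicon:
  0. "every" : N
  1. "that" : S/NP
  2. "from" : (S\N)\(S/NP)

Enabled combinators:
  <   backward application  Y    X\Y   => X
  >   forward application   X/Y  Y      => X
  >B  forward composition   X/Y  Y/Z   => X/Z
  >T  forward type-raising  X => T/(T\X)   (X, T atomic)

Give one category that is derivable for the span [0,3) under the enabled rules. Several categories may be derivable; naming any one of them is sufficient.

[0,3] S   <
  [0,1] "every" : N
  [1,3] S\N   <
    [1,2] "that" : S/NP
    [2,3] "from" : (S\N)\(S/NP)

S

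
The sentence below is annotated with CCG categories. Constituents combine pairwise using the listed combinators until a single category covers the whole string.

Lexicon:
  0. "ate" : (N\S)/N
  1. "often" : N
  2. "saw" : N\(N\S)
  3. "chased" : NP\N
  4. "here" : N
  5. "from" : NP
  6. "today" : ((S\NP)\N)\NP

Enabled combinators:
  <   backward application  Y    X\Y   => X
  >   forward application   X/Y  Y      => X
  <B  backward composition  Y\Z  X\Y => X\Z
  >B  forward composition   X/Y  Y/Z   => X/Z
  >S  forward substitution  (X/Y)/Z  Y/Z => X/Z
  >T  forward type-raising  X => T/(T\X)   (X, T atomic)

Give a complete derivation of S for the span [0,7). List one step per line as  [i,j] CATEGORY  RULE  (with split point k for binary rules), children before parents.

[0,7] S   <
  [0,3] N   <
    [0,2] N\S   >
      [0,1] "ate" : (N\S)/N
      [1,2] "often" : N
    [2,3] "saw" : N\(N\S)
  [3,7] S\N   <B
    [3,4] "chased" : NP\N
    [4,7] S\NP   <
      [4,5] "here" : N
      [5,7] (S\NP)\N   <
        [5,6] "from" : NP
        [6,7] "today" : ((S\NP)\N)\NP

[0,1] (N\S)/N  lex  "ate"
[1,2] N  lex  "often"
[0,2] N\S  >  k=1
[2,3] N\(N\S)  lex  "saw"
[0,3] N  <  k=2
[3,4] NP\N  lex  "chased"
[4,5] N  lex  "here"
[5,6] NP  lex  "from"
[6,7] ((S\NP)\N)\NP  lex  "today"
[5,7] (S\NP)\N  <  k=6
[4,7] S\NP  <  k=5
[3,7] S\N  <B  k=4
[0,7] S  <  k=3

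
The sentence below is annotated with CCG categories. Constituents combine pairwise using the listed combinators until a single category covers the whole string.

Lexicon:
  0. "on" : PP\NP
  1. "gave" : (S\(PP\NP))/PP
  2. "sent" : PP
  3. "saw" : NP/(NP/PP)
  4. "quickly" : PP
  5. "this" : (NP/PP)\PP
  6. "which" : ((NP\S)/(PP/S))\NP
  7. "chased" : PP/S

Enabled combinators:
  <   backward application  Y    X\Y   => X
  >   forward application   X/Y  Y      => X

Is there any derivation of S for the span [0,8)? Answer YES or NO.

PP\NP (S\(PP\NP))/PP PP NP/(NP/PP) PP (NP/PP)\PP ((NP\S)/(PP/S))\NP PP/S
CKY chart[0,8] = {NP}; S ∉ chart

NO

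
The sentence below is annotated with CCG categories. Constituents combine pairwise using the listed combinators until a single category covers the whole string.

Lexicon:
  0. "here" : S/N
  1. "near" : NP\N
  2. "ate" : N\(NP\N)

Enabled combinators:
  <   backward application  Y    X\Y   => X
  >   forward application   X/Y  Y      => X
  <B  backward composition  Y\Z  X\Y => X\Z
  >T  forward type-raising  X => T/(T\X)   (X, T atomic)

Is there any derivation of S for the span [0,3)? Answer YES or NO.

YES

[0,3] S   >
  [0,1] "here" : S/N
  [1,3] N   <
    [1,2] "near" : NP\N
    [2,3] "ate" : N\(NP\N)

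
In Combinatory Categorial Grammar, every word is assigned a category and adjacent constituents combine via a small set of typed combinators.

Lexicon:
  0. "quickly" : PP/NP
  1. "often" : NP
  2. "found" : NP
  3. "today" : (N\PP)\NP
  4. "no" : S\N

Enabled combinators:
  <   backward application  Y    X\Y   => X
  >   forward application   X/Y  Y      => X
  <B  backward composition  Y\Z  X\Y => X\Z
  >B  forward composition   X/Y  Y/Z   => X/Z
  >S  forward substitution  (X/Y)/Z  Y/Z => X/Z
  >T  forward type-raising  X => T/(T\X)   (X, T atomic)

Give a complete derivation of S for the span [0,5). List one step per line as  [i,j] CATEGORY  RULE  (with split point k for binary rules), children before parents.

[0,5] S   <
  [0,4] N   <
    [0,2] PP   >
      [0,1] "quickly" : PP/NP
      [1,2] "often" : NP
    [2,4] N\PP   <
      [2,3] "found" : NP
      [3,4] "today" : (N\PP)\NP
  [4,5] "no" : S\N

[0,1] PP/NP  lex  "quickly"
[1,2] NP  lex  "often"
[0,2] PP  >  k=1
[2,3] NP  lex  "found"
[3,4] (N\PP)\NP  lex  "today"
[2,4] N\PP  <  k=3
[0,4] N  <  k=2
[4,5] S\N  lex  "no"
[0,5] S  <  k=4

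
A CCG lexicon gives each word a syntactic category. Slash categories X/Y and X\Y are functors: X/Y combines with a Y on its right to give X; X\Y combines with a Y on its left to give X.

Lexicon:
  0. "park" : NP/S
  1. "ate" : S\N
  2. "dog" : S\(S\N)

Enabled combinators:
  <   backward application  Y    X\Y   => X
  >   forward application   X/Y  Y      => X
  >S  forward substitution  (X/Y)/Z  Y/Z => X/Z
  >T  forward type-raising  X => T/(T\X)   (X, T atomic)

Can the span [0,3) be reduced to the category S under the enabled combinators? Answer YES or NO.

NP/S S\N S\(S\N)
CKY chart[0,3] = {N/(N\NP), NP, NP/(NP\NP), PP/(PP\NP), S/(S\NP)}; S ∉ chart

NO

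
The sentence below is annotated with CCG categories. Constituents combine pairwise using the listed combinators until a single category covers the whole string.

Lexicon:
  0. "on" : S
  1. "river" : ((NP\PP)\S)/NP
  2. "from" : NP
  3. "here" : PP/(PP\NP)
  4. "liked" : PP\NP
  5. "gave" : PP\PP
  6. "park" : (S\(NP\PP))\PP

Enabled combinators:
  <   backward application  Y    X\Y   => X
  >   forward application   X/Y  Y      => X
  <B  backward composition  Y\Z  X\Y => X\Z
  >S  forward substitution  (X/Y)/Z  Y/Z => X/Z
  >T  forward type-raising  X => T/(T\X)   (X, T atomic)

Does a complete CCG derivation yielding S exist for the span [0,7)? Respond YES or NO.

[0,7] S   <
  [0,3] NP\PP   <
    [0,1] "on" : S
    [1,3] (NP\PP)\S   >
      [1,2] "river" : ((NP\PP)\S)/NP
      [2,3] "from" : NP
  [3,7] S\(NP\PP)   <
    [3,6] PP   >
      [3,4] "here" : PP/(PP\NP)
      [4,6] PP\NP   <B
        [4,5] "liked" : PP\NP
        [5,6] "gave" : PP\PP
    [6,7] "park" : (S\(NP\PP))\PP

YES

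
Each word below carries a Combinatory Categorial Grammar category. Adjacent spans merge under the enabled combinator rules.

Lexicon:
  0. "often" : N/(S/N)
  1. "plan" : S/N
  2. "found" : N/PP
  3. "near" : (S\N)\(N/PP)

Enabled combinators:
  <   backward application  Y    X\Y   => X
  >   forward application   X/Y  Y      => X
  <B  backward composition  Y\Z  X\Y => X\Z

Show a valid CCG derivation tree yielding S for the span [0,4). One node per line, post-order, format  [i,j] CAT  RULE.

[0,4] S   <
  [0,2] N   >
    [0,1] "often" : N/(S/N)
    [1,2] "plan" : S/N
  [2,4] S\N   <
    [2,3] "found" : N/PP
    [3,4] "near" : (S\N)\(N/PP)

[0,1] N/(S/N)  lex  "often"
[1,2] S/N  lex  "plan"
[0,2] N  >  k=1
[2,3] N/PP  lex  "found"
[3,4] (S\N)\(N/PP)  lex  "near"
[2,4] S\N  <  k=3
[0,4] S  <  k=2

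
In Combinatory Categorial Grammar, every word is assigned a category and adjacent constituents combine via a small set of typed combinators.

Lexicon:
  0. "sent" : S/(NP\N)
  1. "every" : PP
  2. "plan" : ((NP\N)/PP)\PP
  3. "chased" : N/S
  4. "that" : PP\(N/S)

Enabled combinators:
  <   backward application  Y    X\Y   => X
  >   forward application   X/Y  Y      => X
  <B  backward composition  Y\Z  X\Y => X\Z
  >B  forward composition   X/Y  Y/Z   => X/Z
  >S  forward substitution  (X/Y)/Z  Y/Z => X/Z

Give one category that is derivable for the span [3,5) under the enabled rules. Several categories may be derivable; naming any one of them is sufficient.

[0,5] S   >
  [0,1] "sent" : S/(NP\N)
  [1,5] NP\N   >
    [1,3] (NP\N)/PP   <
      [1,2] "every" : PP
      [2,3] "plan" : ((NP\N)/PP)\PP
    [3,5] PP   <
      [3,4] "chased" : N/S
      [4,5] "that" : PP\(N/S)

PP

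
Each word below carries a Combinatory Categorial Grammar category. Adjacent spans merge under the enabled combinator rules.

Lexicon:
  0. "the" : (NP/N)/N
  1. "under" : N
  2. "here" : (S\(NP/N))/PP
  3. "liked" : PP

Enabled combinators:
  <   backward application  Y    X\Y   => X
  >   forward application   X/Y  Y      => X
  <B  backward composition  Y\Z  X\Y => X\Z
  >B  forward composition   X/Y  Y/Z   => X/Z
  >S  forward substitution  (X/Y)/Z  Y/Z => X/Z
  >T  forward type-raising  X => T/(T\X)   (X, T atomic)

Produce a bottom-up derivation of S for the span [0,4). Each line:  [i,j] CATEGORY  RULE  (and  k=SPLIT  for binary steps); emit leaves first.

[0,1] (NP/N)/N  lex  "the"
[1,2] N  lex  "under"
[0,2] NP/N  >  k=1
[2,3] (S\(NP/N))/PP  lex  "here"
[3,4] PP  lex  "liked"
[2,4] S\(NP/N)  >  k=3
[0,4] S  <  k=2

[0,4] S   <
  [0,2] NP/N   >
    [0,1] "the" : (NP/N)/N
    [1,2] "under" : N
  [2,4] S\(NP/N)   >
    [2,3] "here" : (S\(NP/N))/PP
    [3,4] "liked" : PP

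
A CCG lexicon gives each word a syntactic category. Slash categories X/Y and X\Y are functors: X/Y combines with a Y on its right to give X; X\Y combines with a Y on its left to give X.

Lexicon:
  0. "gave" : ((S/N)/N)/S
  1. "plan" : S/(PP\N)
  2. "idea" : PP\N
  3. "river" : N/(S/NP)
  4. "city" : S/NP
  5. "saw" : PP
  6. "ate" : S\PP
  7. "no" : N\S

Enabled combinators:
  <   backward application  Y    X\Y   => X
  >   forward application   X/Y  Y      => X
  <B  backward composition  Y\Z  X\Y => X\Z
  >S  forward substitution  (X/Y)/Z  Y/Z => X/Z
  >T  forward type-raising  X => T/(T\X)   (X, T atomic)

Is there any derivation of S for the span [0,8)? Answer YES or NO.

[0,8] S   >
  [0,5] S/N   >
    [0,3] (S/N)/N   >
      [0,1] "gave" : ((S/N)/N)/S
      [1,3] S   >
        [1,2] "plan" : S/(PP\N)
        [2,3] "idea" : PP\N
    [3,5] N   >
      [3,4] "river" : N/(S/NP)
      [4,5] "city" : S/NP
  [5,8] N   <
    [5,7] S   >
      [5,6] S/(S\PP)   >T
        [5,6] "saw" : PP
      [6,7] "ate" : S\PP
    [7,8] "no" : N\S

YES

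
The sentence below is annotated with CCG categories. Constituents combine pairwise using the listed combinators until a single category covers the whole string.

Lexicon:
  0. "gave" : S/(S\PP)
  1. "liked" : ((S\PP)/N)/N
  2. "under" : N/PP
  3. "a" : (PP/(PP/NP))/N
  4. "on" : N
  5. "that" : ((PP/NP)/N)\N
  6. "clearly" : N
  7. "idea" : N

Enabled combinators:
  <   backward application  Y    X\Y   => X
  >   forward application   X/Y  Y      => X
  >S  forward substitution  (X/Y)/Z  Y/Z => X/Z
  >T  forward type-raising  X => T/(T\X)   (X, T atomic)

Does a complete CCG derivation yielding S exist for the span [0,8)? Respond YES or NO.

YES

[0,8] S   >
  [0,1] "gave" : S/(S\PP)
  [1,8] S\PP   >
    [1,7] (S\PP)/N   >
      [1,2] "liked" : ((S\PP)/N)/N
      [2,7] N   >
        [2,3] "under" : N/PP
        [3,7] PP   >
          [3,6] PP/N   >S
            [3,4] "a" : (PP/(PP/NP))/N
            [4,6] (PP/NP)/N   <
              [4,5] "on" : N
              [5,6] "that" : ((PP/NP)/N)\N
          [6,7] "clearly" : N
    [7,8] "idea" : N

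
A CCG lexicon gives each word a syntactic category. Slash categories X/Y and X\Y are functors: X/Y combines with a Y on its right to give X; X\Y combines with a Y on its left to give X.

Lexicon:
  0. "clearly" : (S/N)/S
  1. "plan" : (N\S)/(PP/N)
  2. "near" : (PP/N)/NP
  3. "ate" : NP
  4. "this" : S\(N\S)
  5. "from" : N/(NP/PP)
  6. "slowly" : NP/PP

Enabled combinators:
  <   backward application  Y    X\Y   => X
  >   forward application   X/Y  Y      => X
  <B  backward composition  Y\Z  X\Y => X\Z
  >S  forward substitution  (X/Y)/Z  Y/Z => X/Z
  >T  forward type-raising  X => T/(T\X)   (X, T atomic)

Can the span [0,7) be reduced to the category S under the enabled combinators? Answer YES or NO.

[0,7] S   >
  [0,5] S/N   >
    [0,1] "clearly" : (S/N)/S
    [1,5] S   <
      [1,4] N\S   >
        [1,2] "plan" : (N\S)/(PP/N)
        [2,4] PP/N   >
          [2,3] "near" : (PP/N)/NP
          [3,4] "ate" : NP
      [4,5] "this" : S\(N\S)
  [5,7] N   >
    [5,6] "from" : N/(NP/PP)
    [6,7] "slowly" : NP/PP

YES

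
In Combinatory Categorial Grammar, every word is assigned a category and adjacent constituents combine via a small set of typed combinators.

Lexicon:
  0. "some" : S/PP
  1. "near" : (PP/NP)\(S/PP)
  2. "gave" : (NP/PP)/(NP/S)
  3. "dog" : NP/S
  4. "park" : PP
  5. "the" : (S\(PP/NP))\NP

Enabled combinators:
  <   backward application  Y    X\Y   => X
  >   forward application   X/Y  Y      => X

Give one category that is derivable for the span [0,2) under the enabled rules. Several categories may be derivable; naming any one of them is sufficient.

[0,6] S   <
  [0,2] PP/NP   <
    [0,1] "some" : S/PP
    [1,2] "near" : (PP/NP)\(S/PP)
  [2,6] S\(PP/NP)   <
    [2,5] NP   >
      [2,4] NP/PP   >
        [2,3] "gave" : (NP/PP)/(NP/S)
        [3,4] "dog" : NP/S
      [4,5] "park" : PP
    [5,6] "the" : (S\(PP/NP))\NP

PP/NP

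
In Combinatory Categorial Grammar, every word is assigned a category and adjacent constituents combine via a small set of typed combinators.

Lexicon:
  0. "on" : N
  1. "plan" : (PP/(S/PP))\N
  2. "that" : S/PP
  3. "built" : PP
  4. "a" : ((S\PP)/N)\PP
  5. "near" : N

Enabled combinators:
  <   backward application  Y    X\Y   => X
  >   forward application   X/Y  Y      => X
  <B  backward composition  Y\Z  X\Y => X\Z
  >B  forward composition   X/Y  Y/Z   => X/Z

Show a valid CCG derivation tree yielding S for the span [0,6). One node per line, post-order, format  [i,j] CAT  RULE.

[0,6] S   <
  [0,3] PP   >
    [0,2] PP/(S/PP)   <
      [0,1] "on" : N
      [1,2] "plan" : (PP/(S/PP))\N
    [2,3] "that" : S/PP
  [3,6] S\PP   >
    [3,5] (S\PP)/N   <
      [3,4] "built" : PP
      [4,5] "a" : ((S\PP)/N)\PP
    [5,6] "near" : N

[0,1] N  lex  "on"
[1,2] (PP/(S/PP))\N  lex  "plan"
[0,2] PP/(S/PP)  <  k=1
[2,3] S/PP  lex  "that"
[0,3] PP  >  k=2
[3,4] PP  lex  "built"
[4,5] ((S\PP)/N)\PP  lex  "a"
[3,5] (S\PP)/N  <  k=4
[5,6] N  lex  "near"
[3,6] S\PP  >  k=5
[0,6] S  <  k=3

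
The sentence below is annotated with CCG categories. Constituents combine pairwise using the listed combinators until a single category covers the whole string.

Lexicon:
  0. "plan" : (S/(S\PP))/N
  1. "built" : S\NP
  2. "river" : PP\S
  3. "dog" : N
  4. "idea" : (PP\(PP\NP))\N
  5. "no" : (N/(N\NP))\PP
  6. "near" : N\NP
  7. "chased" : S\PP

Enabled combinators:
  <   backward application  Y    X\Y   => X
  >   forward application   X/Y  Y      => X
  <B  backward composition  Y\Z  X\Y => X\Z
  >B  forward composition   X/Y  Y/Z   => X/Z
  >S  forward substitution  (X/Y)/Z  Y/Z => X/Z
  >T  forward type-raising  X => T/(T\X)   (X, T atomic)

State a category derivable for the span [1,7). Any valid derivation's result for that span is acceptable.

[0,8] S   >
  [0,7] S/(S\PP)   >
    [0,1] "plan" : (S/(S\PP))/N
    [1,7] N   >
      [1,6] N/(N\NP)   <
        [1,5] PP   <
          [1,3] PP\NP   <B
            [1,2] "built" : S\NP
            [2,3] "river" : PP\S
          [3,5] PP\(PP\NP)   <
            [3,4] "dog" : N
            [4,5] "idea" : (PP\(PP\NP))\N
        [5,6] "no" : (N/(N\NP))\PP
      [6,7] "near" : N\NP
  [7,8] "chased" : S\PP

N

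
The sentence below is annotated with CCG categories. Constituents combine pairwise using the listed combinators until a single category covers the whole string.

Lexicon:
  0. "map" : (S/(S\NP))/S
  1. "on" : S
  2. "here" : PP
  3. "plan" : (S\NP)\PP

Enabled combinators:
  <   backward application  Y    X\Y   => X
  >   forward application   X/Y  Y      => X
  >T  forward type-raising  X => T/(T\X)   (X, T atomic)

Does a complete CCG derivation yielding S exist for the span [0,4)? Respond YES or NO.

YES

[0,4] S   >
  [0,2] S/(S\NP)   >
    [0,1] "map" : (S/(S\NP))/S
    [1,2] "on" : S
  [2,4] S\NP   <
    [2,3] "here" : PP
    [3,4] "plan" : (S\NP)\PP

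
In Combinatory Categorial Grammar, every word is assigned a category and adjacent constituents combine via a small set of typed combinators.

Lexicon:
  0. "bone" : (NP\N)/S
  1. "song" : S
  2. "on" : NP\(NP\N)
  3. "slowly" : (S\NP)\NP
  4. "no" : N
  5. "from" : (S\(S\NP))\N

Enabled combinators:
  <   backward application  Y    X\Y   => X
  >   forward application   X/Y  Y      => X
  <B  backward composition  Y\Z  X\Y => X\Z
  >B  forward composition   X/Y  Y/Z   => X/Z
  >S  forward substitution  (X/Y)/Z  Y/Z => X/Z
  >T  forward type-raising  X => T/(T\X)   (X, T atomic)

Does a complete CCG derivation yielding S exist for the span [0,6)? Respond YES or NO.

[0,6] S   <
  [0,4] S\NP   <
    [0,3] NP   <
      [0,2] NP\N   >
        [0,1] "bone" : (NP\N)/S
        [1,2] "song" : S
      [2,3] "on" : NP\(NP\N)
    [3,4] "slowly" : (S\NP)\NP
  [4,6] S\(S\NP)   <
    [4,5] "no" : N
    [5,6] "from" : (S\(S\NP))\N

YES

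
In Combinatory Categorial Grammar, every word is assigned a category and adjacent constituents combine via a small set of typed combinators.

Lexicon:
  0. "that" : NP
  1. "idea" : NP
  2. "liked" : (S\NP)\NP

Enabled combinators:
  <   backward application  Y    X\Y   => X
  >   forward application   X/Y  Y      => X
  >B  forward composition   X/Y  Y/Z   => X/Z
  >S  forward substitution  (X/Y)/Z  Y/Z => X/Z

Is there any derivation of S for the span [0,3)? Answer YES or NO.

YES

[0,3] S   <
  [0,1] "that" : NP
  [1,3] S\NP   <
    [1,2] "idea" : NP
    [2,3] "liked" : (S\NP)\NP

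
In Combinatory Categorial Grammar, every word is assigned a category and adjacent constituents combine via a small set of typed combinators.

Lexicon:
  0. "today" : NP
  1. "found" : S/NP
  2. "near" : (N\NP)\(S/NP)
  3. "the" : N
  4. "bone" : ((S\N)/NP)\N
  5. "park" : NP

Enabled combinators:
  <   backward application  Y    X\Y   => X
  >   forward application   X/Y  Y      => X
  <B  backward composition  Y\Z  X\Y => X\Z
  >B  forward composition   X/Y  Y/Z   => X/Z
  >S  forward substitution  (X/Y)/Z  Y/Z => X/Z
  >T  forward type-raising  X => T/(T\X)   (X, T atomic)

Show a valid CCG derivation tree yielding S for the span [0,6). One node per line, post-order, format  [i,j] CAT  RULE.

[0,6] S   <
  [0,3] N   <
    [0,1] "today" : NP
    [1,3] N\NP   <
      [1,2] "found" : S/NP
      [2,3] "near" : (N\NP)\(S/NP)
  [3,6] S\N   >
    [3,5] (S\N)/NP   <
      [3,4] "the" : N
      [4,5] "bone" : ((S\N)/NP)\N
    [5,6] "park" : NP

[0,1] NP  lex  "today"
[1,2] S/NP  lex  "found"
[2,3] (N\NP)\(S/NP)  lex  "near"
[1,3] N\NP  <  k=2
[0,3] N  <  k=1
[3,4] N  lex  "the"
[4,5] ((S\N)/NP)\N  lex  "bone"
[3,5] (S\N)/NP  <  k=4
[5,6] NP  lex  "park"
[3,6] S\N  >  k=5
[0,6] S  <  k=3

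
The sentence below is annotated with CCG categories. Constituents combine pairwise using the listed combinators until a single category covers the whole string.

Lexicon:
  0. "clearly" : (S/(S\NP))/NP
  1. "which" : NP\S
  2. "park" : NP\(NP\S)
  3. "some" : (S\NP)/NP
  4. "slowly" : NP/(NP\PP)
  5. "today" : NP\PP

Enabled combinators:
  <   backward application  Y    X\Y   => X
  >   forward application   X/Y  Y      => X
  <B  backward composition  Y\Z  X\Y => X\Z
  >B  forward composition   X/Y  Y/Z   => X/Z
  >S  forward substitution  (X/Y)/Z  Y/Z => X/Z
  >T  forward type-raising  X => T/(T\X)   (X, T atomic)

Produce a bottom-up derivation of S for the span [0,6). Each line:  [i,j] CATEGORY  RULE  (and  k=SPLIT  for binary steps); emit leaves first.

[0,6] S   >
  [0,3] S/(S\NP)   >
    [0,1] "clearly" : (S/(S\NP))/NP
    [1,3] NP   <
      [1,2] "which" : NP\S
      [2,3] "park" : NP\(NP\S)
  [3,6] S\NP   >
    [3,4] "some" : (S\NP)/NP
    [4,6] NP   >
      [4,5] "slowly" : NP/(NP\PP)
      [5,6] "today" : NP\PP

[0,1] (S/(S\NP))/NP  lex  "clearly"
[1,2] NP\S  lex  "which"
[2,3] NP\(NP\S)  lex  "park"
[1,3] NP  <  k=2
[0,3] S/(S\NP)  >  k=1
[3,4] (S\NP)/NP  lex  "some"
[4,5] NP/(NP\PP)  lex  "slowly"
[5,6] NP\PP  lex  "today"
[4,6] NP  >  k=5
[3,6] S\NP  >  k=4
[0,6] S  >  k=3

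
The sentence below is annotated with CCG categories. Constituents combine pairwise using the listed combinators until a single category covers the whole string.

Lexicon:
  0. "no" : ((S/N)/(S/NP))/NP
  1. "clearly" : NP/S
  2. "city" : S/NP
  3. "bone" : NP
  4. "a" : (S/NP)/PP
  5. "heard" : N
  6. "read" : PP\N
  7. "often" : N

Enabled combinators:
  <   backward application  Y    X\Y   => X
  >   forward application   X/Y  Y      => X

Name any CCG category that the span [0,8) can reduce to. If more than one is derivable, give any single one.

[0,8] S   >
  [0,7] S/N   >
    [0,4] (S/N)/(S/NP)   >
      [0,1] "no" : ((S/N)/(S/NP))/NP
      [1,4] NP   >
        [1,2] "clearly" : NP/S
        [2,4] S   >
          [2,3] "city" : S/NP
          [3,4] "bone" : NP
    [4,7] S/NP   >
      [4,5] "a" : (S/NP)/PP
      [5,7] PP   <
        [5,6] "heard" : N
        [6,7] "read" : PP\N
  [7,8] "often" : N

S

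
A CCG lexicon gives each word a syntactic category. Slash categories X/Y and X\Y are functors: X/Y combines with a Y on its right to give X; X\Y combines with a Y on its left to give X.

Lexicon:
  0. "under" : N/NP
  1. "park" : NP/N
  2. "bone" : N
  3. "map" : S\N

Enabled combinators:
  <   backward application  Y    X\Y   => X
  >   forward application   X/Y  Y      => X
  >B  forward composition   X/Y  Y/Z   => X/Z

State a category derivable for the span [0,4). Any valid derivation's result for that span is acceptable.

[0,4] S   <
  [0,3] N   >
    [0,1] "under" : N/NP
    [1,3] NP   >
      [1,2] "park" : NP/N
      [2,3] "bone" : N
  [3,4] "map" : S\N

S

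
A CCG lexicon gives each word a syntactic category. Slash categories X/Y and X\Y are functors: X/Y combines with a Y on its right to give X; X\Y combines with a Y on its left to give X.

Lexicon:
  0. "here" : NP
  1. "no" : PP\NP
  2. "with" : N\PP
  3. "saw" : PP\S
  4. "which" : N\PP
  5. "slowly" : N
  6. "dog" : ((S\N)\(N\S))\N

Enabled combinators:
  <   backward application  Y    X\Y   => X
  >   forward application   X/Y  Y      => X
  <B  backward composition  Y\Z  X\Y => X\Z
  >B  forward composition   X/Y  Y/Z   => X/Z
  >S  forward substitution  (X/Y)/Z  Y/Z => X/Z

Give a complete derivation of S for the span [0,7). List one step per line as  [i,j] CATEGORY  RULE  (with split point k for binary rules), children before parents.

[0,1] NP  lex  "here"
[1,2] PP\NP  lex  "no"
[0,2] PP  <  k=1
[2,3] N\PP  lex  "with"
[0,3] N  <  k=2
[3,4] PP\S  lex  "saw"
[4,5] N\PP  lex  "which"
[3,5] N\S  <B  k=4
[5,6] N  lex  "slowly"
[6,7] ((S\N)\(N\S))\N  lex  "dog"
[5,7] (S\N)\(N\S)  <  k=6
[3,7] S\N  <  k=5
[0,7] S  <  k=3

[0,7] S   <
  [0,3] N   <
    [0,2] PP   <
      [0,1] "here" : NP
      [1,2] "no" : PP\NP
    [2,3] "with" : N\PP
  [3,7] S\N   <
    [3,5] N\S   <B
      [3,4] "saw" : PP\S
      [4,5] "which" : N\PP
    [5,7] (S\N)\(N\S)   <
      [5,6] "slowly" : N
      [6,7] "dog" : ((S\N)\(N\S))\N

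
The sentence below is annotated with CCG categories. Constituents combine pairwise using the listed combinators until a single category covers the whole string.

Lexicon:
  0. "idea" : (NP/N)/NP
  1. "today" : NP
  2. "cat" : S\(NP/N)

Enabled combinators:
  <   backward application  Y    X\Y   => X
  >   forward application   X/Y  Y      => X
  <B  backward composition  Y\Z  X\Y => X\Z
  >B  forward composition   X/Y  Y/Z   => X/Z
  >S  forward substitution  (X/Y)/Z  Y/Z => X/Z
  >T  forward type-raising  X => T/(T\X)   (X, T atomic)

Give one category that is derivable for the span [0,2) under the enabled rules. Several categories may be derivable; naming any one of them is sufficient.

[0,3] S   <
  [0,2] NP/N   >
    [0,1] "idea" : (NP/N)/NP
    [1,2] "today" : NP
  [2,3] "cat" : S\(NP/N)

NP/N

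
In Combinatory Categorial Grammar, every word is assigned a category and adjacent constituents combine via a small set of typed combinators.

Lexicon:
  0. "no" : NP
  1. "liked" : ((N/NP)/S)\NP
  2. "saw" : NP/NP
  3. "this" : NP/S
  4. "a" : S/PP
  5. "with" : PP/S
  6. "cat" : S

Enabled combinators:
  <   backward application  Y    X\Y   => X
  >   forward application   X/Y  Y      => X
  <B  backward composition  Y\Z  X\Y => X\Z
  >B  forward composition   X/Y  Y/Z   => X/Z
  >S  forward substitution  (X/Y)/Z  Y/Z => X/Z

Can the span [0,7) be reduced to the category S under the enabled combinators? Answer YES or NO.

NP ((N/NP)/S)\NP NP/NP NP/S S/PP PP/S S
CKY chart[0,7] = {N}; S ∉ chart

NO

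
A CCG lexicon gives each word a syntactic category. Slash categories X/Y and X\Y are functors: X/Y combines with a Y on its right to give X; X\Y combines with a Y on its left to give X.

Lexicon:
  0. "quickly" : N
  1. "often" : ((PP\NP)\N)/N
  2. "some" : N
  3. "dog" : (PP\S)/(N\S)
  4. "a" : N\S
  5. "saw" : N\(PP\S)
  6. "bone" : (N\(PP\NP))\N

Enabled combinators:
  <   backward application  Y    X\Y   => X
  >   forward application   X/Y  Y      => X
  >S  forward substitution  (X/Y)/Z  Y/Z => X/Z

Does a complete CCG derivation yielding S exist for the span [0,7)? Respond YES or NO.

NO

N ((PP\NP)\N)/N N (PP\S)/(N\S) N\S N\(PP\S) (N\(PP\NP))\N
CKY chart[0,7] = {N}; S ∉ chart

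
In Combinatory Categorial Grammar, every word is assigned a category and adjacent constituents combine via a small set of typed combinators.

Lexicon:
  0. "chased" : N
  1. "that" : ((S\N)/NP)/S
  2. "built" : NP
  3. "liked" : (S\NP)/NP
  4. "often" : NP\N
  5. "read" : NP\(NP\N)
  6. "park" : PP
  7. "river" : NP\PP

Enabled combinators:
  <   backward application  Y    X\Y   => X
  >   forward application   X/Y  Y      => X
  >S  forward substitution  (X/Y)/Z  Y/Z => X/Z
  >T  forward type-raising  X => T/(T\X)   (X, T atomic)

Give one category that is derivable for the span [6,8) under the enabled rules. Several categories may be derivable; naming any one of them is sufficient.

[0,8] S   <
  [0,1] "chased" : N
  [1,8] S\N   >
    [1,6] (S\N)/NP   >
      [1,2] "that" : ((S\N)/NP)/S
      [2,6] S   >
        [2,3] S/(S\NP)   >T
          [2,3] "built" : NP
        [3,6] S\NP   >
          [3,4] "liked" : (S\NP)/NP
          [4,6] NP   <
            [4,5] "often" : NP\N
            [5,6] "read" : NP\(NP\N)
    [6,8] NP   >
      [6,7] NP/(NP\PP)   >T
        [6,7] "park" : PP
      [7,8] "river" : NP\PP

NP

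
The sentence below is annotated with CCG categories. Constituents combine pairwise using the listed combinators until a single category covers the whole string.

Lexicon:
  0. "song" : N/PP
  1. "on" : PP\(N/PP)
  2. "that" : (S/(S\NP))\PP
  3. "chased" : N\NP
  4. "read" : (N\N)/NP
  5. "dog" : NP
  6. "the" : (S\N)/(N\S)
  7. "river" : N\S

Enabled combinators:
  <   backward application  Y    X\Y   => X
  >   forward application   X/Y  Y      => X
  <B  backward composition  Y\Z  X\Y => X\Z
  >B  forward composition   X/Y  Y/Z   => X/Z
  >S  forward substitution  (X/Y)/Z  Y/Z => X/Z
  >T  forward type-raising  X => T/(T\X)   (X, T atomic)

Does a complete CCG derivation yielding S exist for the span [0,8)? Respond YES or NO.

YES

[0,8] S   >
  [0,3] S/(S\NP)   <
    [0,2] PP   <
      [0,1] "song" : N/PP
      [1,2] "on" : PP\(N/PP)
    [2,3] "that" : (S/(S\NP))\PP
  [3,8] S\NP   <B
    [3,4] "chased" : N\NP
    [4,8] S\N   <B
      [4,6] N\N   >
        [4,5] "read" : (N\N)/NP
        [5,6] "dog" : NP
      [6,8] S\N   >
        [6,7] "the" : (S\N)/(N\S)
        [7,8] "river" : N\S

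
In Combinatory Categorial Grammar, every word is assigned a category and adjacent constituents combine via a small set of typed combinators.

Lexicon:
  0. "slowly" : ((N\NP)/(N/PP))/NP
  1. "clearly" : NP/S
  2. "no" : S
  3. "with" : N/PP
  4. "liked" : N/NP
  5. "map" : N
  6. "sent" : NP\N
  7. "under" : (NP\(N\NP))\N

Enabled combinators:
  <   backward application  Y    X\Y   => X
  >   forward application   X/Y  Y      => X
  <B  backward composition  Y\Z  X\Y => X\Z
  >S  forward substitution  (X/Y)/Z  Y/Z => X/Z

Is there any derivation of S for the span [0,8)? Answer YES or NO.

((N\NP)/(N/PP))/NP NP/S S N/PP N/NP N NP\N (NP\(N\NP))\N
CKY chart[0,8] = {NP}; S ∉ chart

NO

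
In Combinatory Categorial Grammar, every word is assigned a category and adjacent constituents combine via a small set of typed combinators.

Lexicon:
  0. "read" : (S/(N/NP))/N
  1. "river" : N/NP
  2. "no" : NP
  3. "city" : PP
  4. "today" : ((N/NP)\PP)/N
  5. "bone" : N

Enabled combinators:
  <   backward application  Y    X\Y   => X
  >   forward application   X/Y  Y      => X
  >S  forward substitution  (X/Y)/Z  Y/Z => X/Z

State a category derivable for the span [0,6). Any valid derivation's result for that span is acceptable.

S

[0,6] S   >
  [0,3] S/(N/NP)   >
    [0,1] "read" : (S/(N/NP))/N
    [1,3] N   >
      [1,2] "river" : N/NP
      [2,3] "no" : NP
  [3,6] N/NP   <
    [3,4] "city" : PP
    [4,6] (N/NP)\PP   >
      [4,5] "today" : ((N/NP)\PP)/N
      [5,6] "bone" : N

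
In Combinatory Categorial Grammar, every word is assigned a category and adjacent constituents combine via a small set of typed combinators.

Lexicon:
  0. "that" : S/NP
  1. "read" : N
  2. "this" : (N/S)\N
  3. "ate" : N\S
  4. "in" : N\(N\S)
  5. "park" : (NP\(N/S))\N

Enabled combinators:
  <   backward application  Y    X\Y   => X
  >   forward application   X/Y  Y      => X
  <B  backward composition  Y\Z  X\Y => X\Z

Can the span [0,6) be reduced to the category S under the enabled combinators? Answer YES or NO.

YES

[0,6] S   >
  [0,1] "that" : S/NP
  [1,6] NP   <
    [1,2] "read" : N
    [2,6] NP\N   <B
      [2,3] "this" : (N/S)\N
      [3,6] NP\(N/S)   <
        [3,5] N   <
          [3,4] "ate" : N\S
          [4,5] "in" : N\(N\S)
        [5,6] "park" : (NP\(N/S))\N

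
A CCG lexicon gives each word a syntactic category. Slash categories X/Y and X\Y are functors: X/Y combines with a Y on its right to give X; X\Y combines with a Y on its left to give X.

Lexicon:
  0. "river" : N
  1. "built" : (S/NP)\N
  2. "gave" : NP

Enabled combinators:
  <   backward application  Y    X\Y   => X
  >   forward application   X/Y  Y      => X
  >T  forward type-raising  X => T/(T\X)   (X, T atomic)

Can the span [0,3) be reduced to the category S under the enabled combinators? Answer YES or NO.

[0,3] S   >
  [0,2] S/NP   <
    [0,1] "river" : N
    [1,2] "built" : (S/NP)\N
  [2,3] "gave" : NP

YES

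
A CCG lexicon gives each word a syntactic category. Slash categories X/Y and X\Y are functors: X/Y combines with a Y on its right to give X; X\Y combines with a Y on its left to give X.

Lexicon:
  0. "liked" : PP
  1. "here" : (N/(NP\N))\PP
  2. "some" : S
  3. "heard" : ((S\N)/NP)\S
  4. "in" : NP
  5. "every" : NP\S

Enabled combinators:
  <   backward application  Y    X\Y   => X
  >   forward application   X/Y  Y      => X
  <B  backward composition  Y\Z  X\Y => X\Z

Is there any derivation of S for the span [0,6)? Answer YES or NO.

PP (N/(NP\N))\PP S ((S\N)/NP)\S NP NP\S
CKY chart[0,6] = {N}; S ∉ chart

NO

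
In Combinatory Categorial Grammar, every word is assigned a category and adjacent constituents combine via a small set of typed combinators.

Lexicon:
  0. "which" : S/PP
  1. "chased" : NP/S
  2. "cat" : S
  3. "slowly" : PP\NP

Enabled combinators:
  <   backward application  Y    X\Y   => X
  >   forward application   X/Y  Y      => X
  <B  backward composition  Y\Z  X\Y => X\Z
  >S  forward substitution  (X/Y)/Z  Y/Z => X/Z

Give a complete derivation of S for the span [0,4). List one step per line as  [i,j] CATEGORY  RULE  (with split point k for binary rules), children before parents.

[0,1] S/PP  lex  "which"
[1,2] NP/S  lex  "chased"
[2,3] S  lex  "cat"
[1,3] NP  >  k=2
[3,4] PP\NP  lex  "slowly"
[1,4] PP  <  k=3
[0,4] S  >  k=1

[0,4] S   >
  [0,1] "which" : S/PP
  [1,4] PP   <
    [1,3] NP   >
      [1,2] "chased" : NP/S
      [2,3] "cat" : S
    [3,4] "slowly" : PP\NP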